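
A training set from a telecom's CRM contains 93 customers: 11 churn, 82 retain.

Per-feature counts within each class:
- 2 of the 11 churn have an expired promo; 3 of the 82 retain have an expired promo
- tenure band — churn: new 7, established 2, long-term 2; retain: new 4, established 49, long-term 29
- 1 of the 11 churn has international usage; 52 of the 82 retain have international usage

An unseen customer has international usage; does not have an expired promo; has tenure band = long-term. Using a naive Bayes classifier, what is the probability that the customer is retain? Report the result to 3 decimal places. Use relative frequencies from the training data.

churn: (11/93) × (9/11) × (2/11) × (1/11) ≈ 0.00159957
retain: (82/93) × (79/82) × (29/82) × (52/82) ≈ 0.19051
P(retain | x) = 0.19051 / 0.19210957 ≈ 0.992

0.992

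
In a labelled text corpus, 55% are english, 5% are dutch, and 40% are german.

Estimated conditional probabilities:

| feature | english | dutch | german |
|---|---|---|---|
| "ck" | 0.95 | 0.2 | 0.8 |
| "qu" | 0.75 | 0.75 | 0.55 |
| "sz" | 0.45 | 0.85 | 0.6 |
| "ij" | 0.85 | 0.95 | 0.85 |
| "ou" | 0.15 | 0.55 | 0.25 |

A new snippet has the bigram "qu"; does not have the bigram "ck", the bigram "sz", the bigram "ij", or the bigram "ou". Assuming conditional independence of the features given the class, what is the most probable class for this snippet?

english: 0.55 × (1−0.95) × 0.75 × (1−0.45) × (1−0.85) × (1−0.15) = 0.001446328125
dutch: 0.05 × (1−0.2) × 0.75 × (1−0.85) × (1−0.95) × (1−0.55) = 0.00010125
german: 0.4 × (1−0.8) × 0.55 × (1−0.6) × (1−0.85) × (1−0.25) = 0.00198
Highest score → german.

german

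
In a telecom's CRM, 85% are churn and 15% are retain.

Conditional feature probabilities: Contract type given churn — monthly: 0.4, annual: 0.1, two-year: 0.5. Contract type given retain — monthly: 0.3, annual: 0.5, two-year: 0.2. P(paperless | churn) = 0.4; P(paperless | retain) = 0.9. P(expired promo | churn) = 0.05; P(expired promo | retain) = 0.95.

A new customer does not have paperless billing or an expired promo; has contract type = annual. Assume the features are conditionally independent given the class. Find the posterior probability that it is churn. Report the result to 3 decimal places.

0.992

churn: 0.85 × 0.1 × (1−0.4) × (1−0.05) = 0.04845
retain: 0.15 × 0.5 × (1−0.9) × (1−0.95) = 0.000375
P(churn | x) = 0.04845 / 0.048825 ≈ 0.992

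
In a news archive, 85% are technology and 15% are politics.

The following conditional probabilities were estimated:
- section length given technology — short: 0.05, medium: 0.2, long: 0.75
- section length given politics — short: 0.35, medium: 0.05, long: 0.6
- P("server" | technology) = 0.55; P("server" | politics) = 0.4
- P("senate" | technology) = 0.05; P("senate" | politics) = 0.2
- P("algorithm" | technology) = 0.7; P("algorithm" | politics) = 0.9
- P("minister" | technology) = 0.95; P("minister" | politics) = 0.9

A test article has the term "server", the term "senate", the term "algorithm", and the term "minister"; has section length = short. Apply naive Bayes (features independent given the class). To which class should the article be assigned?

technology: 0.85 × 0.05 × 0.55 × 0.05 × 0.7 × 0.95 = 0.00077721875
politics: 0.15 × 0.35 × 0.4 × 0.2 × 0.9 × 0.9 = 0.003402
Highest score → politics.

politics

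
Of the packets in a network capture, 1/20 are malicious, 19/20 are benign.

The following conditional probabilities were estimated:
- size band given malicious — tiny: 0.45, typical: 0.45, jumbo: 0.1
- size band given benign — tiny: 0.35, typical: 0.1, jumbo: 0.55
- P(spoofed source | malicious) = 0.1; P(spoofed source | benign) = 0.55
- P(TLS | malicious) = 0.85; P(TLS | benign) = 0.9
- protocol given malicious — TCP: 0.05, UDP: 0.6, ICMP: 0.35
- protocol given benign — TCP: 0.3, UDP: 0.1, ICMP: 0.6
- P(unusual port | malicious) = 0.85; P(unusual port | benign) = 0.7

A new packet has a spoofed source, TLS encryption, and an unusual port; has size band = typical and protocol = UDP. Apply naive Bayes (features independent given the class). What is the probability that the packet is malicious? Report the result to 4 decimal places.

malicious: 0.05 × 0.45 × 0.1 × 0.85 × 0.6 × 0.85 = 0.000975375
benign: 0.95 × 0.1 × 0.55 × 0.9 × 0.1 × 0.7 = 0.00329175
P(malicious | x) = 0.000975375 / 0.004267125 ≈ 0.2286

0.2286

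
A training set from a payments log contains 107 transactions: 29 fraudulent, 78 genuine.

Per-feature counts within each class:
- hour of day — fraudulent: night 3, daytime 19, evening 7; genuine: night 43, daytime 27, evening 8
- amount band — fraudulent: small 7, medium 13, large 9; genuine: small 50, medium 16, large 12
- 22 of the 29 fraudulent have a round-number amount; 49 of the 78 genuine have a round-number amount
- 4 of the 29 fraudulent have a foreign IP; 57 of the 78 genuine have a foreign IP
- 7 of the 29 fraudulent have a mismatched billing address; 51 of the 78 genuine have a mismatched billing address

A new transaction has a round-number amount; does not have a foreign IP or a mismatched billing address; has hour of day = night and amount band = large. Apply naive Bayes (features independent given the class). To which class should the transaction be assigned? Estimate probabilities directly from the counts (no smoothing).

fraudulent

fraudulent: (29/107) × (3/29) × (9/29) × (22/29) × (25/29) × (22/29) ≈ 0.00431691
genuine: (78/107) × (43/78) × (12/78) × (49/78) × (21/78) × (27/78) ≈ 0.00361965
Highest score → fraudulent.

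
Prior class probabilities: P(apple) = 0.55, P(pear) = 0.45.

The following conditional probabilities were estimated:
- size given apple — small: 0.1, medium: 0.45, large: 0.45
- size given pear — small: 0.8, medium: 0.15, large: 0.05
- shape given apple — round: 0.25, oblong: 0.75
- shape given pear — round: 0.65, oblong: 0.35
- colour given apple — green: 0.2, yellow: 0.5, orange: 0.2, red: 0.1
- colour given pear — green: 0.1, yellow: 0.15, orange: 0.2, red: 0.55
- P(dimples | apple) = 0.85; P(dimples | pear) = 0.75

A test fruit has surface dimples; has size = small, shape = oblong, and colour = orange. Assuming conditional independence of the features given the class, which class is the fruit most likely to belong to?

apple: 0.55 × 0.1 × 0.75 × 0.2 × 0.85 = 0.0070125
pear: 0.45 × 0.8 × 0.35 × 0.2 × 0.75 = 0.0189
Highest score → pear.

pear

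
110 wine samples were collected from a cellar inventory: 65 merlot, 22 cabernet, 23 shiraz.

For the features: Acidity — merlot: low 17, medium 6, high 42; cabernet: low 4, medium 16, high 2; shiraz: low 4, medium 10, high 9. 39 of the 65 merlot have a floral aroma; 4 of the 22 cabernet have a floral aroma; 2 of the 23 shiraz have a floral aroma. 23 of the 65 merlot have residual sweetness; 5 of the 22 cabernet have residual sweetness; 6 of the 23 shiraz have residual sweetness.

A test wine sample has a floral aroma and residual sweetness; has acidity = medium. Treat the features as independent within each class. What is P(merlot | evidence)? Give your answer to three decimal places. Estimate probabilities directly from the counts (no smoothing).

merlot: (65/110) × (6/65) × (39/65) × (23/65) ≈ 0.0115804
cabernet: (22/110) × (16/22) × (4/22) × (5/22) ≈ 0.00601052
shiraz: (23/110) × (10/23) × (2/23) × (6/23) ≈ 0.00206221
P(merlot | x) = 0.0115804 / 0.01965313 ≈ 0.589

0.589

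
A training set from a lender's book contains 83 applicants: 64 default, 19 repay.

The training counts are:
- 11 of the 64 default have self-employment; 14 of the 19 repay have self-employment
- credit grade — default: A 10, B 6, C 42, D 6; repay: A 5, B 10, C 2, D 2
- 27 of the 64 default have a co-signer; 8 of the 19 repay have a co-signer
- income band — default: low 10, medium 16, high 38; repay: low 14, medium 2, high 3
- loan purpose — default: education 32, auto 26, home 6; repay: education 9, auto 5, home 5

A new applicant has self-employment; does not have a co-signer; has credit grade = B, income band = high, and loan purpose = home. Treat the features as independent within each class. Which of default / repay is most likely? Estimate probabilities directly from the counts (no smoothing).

default: (64/83) × (11/64) × (6/64) × (37/64) × (38/64) × (6/64) ≈ 0.000399837
repay: (19/83) × (14/19) × (10/19) × (11/19) × (3/19) × (5/19) ≈ 0.0021356
Highest score → repay.

repay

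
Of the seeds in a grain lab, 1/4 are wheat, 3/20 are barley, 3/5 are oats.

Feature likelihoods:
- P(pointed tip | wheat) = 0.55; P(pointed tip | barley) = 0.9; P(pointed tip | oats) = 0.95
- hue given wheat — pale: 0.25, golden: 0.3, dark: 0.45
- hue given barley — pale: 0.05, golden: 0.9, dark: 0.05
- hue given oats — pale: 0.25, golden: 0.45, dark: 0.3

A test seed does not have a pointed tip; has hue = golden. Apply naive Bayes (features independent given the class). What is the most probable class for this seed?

wheat: 0.25 × (1−0.55) × 0.3 = 0.03375
barley: 0.15 × (1−0.9) × 0.9 = 0.0135
oats: 0.6 × (1−0.95) × 0.45 = 0.0135
Highest score → wheat.

wheat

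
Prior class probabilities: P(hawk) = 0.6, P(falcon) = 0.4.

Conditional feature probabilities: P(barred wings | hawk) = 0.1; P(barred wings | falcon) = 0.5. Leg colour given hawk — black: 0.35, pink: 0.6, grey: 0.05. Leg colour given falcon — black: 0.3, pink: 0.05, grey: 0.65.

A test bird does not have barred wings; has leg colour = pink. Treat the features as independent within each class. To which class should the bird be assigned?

hawk: 0.6 × (1−0.1) × 0.6 = 0.324
falcon: 0.4 × (1−0.5) × 0.05 = 0.01
Highest score → hawk.

hawk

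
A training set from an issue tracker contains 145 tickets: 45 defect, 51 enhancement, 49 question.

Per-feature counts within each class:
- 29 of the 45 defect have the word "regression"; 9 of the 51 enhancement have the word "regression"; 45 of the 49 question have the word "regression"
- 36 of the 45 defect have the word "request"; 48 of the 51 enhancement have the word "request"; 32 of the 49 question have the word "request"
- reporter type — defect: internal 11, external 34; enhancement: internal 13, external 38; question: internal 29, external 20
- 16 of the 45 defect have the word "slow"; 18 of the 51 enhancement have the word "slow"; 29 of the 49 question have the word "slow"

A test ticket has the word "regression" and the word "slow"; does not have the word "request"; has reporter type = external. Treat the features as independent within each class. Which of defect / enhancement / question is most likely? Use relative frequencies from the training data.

defect: (45/145) × (29/45) × (9/45) × (34/45) × (16/45) ≈ 0.0107457
enhancement: (51/145) × (9/51) × (3/51) × (38/51) × (18/51) ≈ 0.000960155
question: (49/145) × (45/49) × (17/49) × (20/49) × (29/49) ≈ 0.0260096
Highest score → question.

question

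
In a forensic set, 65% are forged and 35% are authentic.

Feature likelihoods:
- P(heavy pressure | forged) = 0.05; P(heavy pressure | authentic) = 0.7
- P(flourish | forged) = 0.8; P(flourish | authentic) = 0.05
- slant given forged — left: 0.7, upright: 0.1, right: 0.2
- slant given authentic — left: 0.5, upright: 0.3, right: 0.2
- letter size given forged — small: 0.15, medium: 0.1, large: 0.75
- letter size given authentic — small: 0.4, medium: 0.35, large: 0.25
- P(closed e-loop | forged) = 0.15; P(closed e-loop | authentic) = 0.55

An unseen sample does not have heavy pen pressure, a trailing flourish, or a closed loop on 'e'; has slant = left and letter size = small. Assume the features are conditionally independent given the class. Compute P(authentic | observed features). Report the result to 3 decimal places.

0.449

forged: 0.65 × (1−0.05) × (1−0.8) × 0.7 × 0.15 × (1−0.15) = 0.011022375
authentic: 0.35 × (1−0.7) × (1−0.05) × 0.5 × 0.4 × (1−0.55) = 0.0089775
P(authentic | x) = 0.0089775 / 0.019999875 ≈ 0.449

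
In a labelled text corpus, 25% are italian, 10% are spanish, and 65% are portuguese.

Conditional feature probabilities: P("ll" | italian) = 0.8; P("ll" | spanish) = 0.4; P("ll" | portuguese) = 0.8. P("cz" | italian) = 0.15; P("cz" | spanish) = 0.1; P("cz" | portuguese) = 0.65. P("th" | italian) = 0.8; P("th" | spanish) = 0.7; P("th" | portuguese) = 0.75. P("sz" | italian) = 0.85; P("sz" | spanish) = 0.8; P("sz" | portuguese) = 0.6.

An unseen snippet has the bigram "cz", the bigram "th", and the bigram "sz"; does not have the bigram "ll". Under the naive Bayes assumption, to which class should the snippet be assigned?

italian: 0.25 × (1−0.8) × 0.15 × 0.8 × 0.85 = 0.0051
spanish: 0.1 × (1−0.4) × 0.1 × 0.7 × 0.8 = 0.00336
portuguese: 0.65 × (1−0.8) × 0.65 × 0.75 × 0.6 = 0.038025
Highest score → portuguese.

portuguese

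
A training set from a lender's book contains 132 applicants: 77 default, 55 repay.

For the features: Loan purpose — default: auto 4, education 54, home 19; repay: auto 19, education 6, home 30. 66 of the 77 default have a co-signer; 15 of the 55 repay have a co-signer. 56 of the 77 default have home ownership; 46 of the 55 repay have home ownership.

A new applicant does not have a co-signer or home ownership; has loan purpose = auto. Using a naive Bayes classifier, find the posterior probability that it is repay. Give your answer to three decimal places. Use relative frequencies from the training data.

default: (77/132) × (4/77) × (11/77) × (21/77) ≈ 0.00118064
repay: (55/132) × (19/55) × (40/55) × (9/55) ≈ 0.01713
P(repay | x) = 0.01713 / 0.01831064 ≈ 0.936

0.936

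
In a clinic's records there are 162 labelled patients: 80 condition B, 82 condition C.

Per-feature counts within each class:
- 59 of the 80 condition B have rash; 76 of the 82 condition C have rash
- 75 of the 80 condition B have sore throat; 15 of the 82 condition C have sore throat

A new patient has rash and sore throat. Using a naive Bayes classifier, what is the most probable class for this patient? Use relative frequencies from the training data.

condition B: (80/162) × (59/80) × (75/80) ≈ 0.341435
condition C: (82/162) × (76/82) × (15/82) ≈ 0.0858175
Highest score → condition B.

condition B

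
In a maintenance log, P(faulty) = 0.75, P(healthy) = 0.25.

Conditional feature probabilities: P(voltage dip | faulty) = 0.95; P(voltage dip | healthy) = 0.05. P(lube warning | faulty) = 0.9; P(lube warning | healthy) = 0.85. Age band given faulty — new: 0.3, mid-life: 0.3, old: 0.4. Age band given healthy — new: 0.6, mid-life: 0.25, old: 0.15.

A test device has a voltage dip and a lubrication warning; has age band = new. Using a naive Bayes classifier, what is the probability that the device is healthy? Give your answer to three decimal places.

0.032

faulty: 0.75 × 0.95 × 0.9 × 0.3 = 0.192375
healthy: 0.25 × 0.05 × 0.85 × 0.6 = 0.006375
P(healthy | x) = 0.006375 / 0.19875 ≈ 0.032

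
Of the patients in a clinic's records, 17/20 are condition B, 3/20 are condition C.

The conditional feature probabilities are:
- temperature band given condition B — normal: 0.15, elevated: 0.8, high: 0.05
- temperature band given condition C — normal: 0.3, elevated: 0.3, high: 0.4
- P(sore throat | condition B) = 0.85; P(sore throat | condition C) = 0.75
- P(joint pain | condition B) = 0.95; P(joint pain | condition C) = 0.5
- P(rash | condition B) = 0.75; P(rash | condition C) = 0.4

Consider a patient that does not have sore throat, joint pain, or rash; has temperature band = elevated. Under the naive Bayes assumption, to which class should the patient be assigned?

condition C

condition B: 0.85 × 0.8 × (1−0.85) × (1−0.95) × (1−0.75) = 0.001275
condition C: 0.15 × 0.3 × (1−0.75) × (1−0.5) × (1−0.4) = 0.003375
Highest score → condition C.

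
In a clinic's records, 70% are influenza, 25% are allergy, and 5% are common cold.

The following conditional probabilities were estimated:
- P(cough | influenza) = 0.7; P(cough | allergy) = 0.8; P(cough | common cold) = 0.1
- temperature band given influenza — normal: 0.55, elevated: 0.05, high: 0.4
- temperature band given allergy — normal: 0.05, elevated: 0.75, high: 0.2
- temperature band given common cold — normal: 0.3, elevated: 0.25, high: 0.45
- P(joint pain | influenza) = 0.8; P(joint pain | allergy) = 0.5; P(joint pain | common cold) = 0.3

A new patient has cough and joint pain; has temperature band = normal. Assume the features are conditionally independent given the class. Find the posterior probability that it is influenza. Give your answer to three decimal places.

0.975

influenza: 0.7 × 0.7 × 0.55 × 0.8 = 0.2156
allergy: 0.25 × 0.8 × 0.05 × 0.5 = 0.005
common cold: 0.05 × 0.1 × 0.3 × 0.3 = 0.00045
P(influenza | x) = 0.2156 / 0.22105 ≈ 0.975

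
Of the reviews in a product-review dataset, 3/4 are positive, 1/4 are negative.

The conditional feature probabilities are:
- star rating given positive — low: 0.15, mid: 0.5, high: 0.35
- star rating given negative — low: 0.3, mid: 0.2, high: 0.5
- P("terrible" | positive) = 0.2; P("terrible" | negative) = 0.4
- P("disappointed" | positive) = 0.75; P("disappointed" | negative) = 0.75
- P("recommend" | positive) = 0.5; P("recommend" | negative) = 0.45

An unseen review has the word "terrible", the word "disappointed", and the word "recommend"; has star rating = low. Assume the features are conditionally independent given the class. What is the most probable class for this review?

negative

positive: 0.75 × 0.15 × 0.2 × 0.75 × 0.5 = 0.0084375
negative: 0.25 × 0.3 × 0.4 × 0.75 × 0.45 = 0.010125
Highest score → negative.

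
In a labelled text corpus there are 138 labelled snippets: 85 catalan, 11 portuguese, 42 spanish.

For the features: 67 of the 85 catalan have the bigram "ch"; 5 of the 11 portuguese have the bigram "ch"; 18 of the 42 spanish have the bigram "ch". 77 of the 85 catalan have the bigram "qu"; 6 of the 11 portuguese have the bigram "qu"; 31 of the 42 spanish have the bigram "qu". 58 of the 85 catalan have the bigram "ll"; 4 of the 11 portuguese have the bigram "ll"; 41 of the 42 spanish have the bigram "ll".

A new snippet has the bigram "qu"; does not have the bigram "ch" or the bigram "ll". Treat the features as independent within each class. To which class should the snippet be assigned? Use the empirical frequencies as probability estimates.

catalan: (85/138) × (18/85) × (77/85) × (27/85) ≈ 0.0375327
portuguese: (11/138) × (6/11) × (6/11) × (7/11) ≈ 0.0150916
spanish: (42/138) × (24/42) × (31/42) × (1/42) ≈ 0.00305629
Highest score → catalan.

catalan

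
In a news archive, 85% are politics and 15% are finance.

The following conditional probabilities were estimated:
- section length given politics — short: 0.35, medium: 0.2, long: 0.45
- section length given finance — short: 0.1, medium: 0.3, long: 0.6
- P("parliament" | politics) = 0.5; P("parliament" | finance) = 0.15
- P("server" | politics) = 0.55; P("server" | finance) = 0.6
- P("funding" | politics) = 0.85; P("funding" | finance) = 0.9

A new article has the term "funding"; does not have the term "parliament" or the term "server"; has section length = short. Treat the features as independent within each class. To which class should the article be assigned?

politics

politics: 0.85 × 0.35 × (1−0.5) × (1−0.55) × 0.85 = 0.056896875
finance: 0.15 × 0.1 × (1−0.15) × (1−0.6) × 0.9 = 0.00459
Highest score → politics.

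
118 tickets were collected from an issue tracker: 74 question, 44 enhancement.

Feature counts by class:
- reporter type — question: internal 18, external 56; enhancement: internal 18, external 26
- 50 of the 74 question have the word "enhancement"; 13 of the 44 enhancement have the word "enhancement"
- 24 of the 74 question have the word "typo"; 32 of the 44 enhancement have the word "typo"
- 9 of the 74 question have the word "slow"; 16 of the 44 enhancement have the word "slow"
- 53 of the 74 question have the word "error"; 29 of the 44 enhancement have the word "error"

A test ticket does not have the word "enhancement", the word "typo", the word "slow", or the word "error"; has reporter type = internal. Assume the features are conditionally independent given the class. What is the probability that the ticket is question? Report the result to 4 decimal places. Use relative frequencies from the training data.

question: (74/118) × (18/74) × (24/74) × (50/74) × (65/74) × (21/74) ≈ 0.00833254
enhancement: (44/118) × (18/44) × (31/44) × (12/44) × (28/44) × (15/44) ≈ 0.00635875
P(question | x) = 0.00833254 / 0.01469129 ≈ 0.5672

0.5672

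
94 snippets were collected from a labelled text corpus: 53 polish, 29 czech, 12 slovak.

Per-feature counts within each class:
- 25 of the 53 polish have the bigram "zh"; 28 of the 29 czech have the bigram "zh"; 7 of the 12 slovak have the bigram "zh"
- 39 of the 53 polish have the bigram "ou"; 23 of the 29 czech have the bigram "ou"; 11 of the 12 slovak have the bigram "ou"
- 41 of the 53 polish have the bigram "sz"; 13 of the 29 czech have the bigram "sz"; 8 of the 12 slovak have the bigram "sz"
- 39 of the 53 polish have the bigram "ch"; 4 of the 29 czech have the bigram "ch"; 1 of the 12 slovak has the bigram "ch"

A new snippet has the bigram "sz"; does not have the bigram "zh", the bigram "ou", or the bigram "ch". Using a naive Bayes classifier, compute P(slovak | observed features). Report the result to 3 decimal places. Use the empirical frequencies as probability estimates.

polish: (53/94) × (28/53) × (14/53) × (41/53) × (14/53) ≈ 0.0160784
czech: (29/94) × (1/29) × (6/29) × (13/29) × (25/29) ≈ 0.000850575
slovak: (12/94) × (5/12) × (1/12) × (8/12) × (11/12) ≈ 0.00270883
P(slovak | x) = 0.00270883 / 0.019637805 ≈ 0.138

0.138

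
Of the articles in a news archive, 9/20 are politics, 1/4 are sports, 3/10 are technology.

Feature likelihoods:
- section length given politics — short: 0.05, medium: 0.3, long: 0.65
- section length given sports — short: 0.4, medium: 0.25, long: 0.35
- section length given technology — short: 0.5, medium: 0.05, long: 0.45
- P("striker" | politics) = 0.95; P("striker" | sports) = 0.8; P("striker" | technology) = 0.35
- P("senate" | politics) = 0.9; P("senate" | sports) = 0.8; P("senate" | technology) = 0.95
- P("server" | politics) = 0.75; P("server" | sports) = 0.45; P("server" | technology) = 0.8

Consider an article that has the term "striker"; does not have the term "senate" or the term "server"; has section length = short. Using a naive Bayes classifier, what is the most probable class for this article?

politics: 0.45 × 0.05 × 0.95 × (1−0.9) × (1−0.75) = 0.000534375
sports: 0.25 × 0.4 × 0.8 × (1−0.8) × (1−0.45) = 0.0088
technology: 0.3 × 0.5 × 0.35 × (1−0.95) × (1−0.8) = 0.000525
Highest score → sports.

sports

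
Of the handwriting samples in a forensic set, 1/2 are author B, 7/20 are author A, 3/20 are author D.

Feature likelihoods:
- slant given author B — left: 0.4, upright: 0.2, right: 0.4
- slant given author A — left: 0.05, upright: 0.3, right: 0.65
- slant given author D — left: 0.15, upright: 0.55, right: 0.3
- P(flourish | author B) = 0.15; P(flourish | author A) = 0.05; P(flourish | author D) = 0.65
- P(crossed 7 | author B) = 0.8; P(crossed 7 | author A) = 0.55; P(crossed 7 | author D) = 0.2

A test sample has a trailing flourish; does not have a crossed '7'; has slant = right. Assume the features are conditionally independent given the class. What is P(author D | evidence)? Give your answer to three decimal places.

0.678

author B: 0.5 × 0.4 × 0.15 × (1−0.8) = 0.006
author A: 0.35 × 0.65 × 0.05 × (1−0.55) = 0.00511875
author D: 0.15 × 0.3 × 0.65 × (1−0.2) = 0.0234
P(author D | x) = 0.0234 / 0.03451875 ≈ 0.678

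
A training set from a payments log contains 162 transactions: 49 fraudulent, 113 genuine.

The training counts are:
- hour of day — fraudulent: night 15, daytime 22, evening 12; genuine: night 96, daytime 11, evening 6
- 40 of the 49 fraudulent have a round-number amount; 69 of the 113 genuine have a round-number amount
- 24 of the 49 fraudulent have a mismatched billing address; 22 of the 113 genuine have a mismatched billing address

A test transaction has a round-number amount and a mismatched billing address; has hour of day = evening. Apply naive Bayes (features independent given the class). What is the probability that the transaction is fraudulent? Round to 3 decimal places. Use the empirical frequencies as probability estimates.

0.871

fraudulent: (49/162) × (12/49) × (40/49) × (24/49) ≈ 0.0296173
genuine: (113/162) × (6/113) × (69/113) × (22/113) ≈ 0.00440302
P(fraudulent | x) = 0.0296173 / 0.03402032 ≈ 0.871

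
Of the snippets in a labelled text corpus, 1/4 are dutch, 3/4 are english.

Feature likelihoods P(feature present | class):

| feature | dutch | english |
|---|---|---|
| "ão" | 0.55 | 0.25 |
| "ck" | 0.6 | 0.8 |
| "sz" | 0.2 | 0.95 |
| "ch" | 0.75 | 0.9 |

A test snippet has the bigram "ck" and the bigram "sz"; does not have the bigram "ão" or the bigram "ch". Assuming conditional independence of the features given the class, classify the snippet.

english

dutch: 0.25 × (1−0.55) × 0.6 × 0.2 × (1−0.75) = 0.003375
english: 0.75 × (1−0.25) × 0.8 × 0.95 × (1−0.9) = 0.04275
Highest score → english.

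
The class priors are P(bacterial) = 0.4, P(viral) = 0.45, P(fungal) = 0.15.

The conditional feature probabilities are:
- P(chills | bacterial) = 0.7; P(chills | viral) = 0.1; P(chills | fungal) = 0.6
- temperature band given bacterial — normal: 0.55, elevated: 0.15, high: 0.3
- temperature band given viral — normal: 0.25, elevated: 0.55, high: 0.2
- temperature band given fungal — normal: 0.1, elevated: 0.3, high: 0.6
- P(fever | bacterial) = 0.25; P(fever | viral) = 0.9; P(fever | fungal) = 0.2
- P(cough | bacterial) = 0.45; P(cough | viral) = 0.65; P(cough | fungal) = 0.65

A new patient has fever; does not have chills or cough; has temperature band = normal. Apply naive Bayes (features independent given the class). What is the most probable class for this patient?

bacterial: 0.4 × (1−0.7) × 0.55 × 0.25 × (1−0.45) = 0.009075
viral: 0.45 × (1−0.1) × 0.25 × 0.9 × (1−0.65) = 0.03189375
fungal: 0.15 × (1−0.6) × 0.1 × 0.2 × (1−0.65) = 0.00042
Highest score → viral.

viral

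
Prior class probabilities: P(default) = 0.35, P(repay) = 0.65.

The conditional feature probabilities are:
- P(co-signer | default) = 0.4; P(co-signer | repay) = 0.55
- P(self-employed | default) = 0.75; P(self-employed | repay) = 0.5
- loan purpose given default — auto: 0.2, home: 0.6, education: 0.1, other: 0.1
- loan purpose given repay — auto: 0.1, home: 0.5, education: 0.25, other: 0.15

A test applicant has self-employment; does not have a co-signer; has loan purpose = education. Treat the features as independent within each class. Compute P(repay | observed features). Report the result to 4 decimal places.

0.6989

default: 0.35 × (1−0.4) × 0.75 × 0.1 = 0.01575
repay: 0.65 × (1−0.55) × 0.5 × 0.25 = 0.0365625
P(repay | x) = 0.0365625 / 0.0523125 ≈ 0.6989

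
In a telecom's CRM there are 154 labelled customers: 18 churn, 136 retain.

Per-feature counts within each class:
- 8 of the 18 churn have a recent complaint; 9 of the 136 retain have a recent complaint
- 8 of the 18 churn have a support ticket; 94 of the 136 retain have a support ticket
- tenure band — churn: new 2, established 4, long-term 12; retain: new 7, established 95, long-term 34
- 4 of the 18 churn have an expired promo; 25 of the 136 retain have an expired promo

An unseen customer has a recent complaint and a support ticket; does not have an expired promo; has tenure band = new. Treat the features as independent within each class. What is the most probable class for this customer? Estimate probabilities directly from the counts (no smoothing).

churn

churn: (18/154) × (8/18) × (8/18) × (2/18) × (14/18) ≈ 0.00199526
retain: (136/154) × (9/136) × (94/136) × (7/136) × (111/136) ≈ 0.00169689
Highest score → churn.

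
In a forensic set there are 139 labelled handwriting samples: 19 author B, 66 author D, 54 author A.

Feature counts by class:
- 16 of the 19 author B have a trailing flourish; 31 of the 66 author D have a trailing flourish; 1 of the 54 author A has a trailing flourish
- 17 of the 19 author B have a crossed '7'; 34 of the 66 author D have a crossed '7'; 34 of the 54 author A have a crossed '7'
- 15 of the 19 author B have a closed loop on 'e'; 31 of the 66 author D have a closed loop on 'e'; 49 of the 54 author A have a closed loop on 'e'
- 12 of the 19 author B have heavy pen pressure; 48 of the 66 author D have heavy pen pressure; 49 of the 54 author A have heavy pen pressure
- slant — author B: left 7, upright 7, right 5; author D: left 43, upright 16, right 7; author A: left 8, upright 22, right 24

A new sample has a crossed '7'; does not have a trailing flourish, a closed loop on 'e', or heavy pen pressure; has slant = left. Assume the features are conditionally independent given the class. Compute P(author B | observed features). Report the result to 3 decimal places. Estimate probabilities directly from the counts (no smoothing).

author B: (19/139) × (3/19) × (17/19) × (4/19) × (7/19) × (7/19) ≈ 0.00055182
author D: (66/139) × (35/66) × (34/66) × (35/66) × (18/66) × (43/66) ≈ 0.0122227
author A: (54/139) × (53/54) × (34/54) × (5/54) × (5/54) × (8/54) ≈ 0.000304926
P(author B | x) = 0.00055182 / 0.013079446 ≈ 0.042

0.042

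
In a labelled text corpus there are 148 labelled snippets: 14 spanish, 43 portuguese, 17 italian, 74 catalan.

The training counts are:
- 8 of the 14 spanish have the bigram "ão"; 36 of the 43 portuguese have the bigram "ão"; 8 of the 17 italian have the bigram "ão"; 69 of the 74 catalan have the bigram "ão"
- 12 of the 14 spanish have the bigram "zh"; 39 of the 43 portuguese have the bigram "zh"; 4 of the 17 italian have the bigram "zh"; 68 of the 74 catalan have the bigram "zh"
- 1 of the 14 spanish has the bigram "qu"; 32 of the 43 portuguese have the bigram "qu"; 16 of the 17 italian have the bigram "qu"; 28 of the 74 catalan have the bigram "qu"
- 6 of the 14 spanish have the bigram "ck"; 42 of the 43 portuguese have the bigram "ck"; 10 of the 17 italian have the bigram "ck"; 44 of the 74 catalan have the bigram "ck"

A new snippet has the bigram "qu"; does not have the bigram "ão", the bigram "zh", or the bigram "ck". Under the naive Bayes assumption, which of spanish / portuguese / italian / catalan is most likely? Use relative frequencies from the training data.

spanish: (14/148) × (6/14) × (2/14) × (1/14) × (8/14) ≈ 0.000236388
portuguese: (43/148) × (7/43) × (4/43) × (32/43) × (1/43) ≈ 0.0000761449
italian: (17/148) × (9/17) × (13/17) × (16/17) × (7/17) ≈ 0.0180217
catalan: (74/148) × (5/74) × (6/74) × (28/74) × (30/74) ≈ 0.000420188
Highest score → italian.

italian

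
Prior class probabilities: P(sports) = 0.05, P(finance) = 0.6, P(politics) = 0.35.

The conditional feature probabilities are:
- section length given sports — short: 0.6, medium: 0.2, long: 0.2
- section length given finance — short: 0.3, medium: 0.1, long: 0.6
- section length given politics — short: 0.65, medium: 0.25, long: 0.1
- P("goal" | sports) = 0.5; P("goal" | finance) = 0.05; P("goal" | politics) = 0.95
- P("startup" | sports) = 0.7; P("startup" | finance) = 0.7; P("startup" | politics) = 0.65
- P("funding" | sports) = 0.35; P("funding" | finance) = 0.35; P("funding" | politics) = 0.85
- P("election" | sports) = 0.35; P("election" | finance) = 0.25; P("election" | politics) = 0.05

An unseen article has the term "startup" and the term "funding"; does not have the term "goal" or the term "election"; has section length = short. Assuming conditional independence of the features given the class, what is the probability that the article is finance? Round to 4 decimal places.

sports: 0.05 × 0.6 × (1−0.5) × 0.7 × 0.35 × (1−0.35) = 0.00238875
finance: 0.6 × 0.3 × (1−0.05) × 0.7 × 0.35 × (1−0.25) = 0.03142125
politics: 0.35 × 0.65 × (1−0.95) × 0.65 × 0.85 × (1−0.05) = 0.005970453125
P(finance | x) = 0.03142125 / 0.039780453125 ≈ 0.7899

0.7899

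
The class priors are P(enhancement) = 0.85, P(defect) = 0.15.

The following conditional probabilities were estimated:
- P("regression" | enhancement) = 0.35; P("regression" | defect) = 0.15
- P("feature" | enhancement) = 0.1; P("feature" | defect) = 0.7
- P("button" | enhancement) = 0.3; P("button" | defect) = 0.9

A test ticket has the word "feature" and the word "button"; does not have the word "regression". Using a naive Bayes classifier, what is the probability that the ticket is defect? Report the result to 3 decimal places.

enhancement: 0.85 × (1−0.35) × 0.1 × 0.3 = 0.016575
defect: 0.15 × (1−0.15) × 0.7 × 0.9 = 0.080325
P(defect | x) = 0.080325 / 0.0969 ≈ 0.829

0.829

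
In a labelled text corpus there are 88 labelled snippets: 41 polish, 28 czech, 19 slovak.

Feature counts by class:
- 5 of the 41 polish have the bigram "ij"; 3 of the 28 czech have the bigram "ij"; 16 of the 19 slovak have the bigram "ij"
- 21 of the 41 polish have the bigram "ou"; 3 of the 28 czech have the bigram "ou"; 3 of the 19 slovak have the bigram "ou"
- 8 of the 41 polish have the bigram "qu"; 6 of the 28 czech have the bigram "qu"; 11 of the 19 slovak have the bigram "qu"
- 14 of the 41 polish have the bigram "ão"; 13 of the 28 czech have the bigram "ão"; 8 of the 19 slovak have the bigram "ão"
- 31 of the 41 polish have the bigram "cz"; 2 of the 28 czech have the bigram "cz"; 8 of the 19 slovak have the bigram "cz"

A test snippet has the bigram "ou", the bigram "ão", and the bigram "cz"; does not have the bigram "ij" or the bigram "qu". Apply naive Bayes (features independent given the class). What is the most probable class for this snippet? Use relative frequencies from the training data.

polish

polish: (41/88) × (36/41) × (21/41) × (33/41) × (14/41) × (31/41) ≈ 0.0435419
czech: (28/88) × (25/28) × (3/28) × (22/28) × (13/28) × (2/28) ≈ 0.000793127
slovak: (19/88) × (3/19) × (3/19) × (8/19) × (8/19) × (8/19) ≈ 0.000401805
Highest score → polish.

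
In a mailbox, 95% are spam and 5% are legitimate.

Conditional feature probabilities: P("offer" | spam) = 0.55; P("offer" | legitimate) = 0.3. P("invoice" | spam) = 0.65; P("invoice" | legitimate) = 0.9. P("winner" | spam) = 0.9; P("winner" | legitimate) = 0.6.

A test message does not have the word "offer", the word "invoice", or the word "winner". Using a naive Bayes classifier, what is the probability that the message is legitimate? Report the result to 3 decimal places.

0.086

spam: 0.95 × (1−0.55) × (1−0.65) × (1−0.9) = 0.0149625
legitimate: 0.05 × (1−0.3) × (1−0.9) × (1−0.6) = 0.0014
P(legitimate | x) = 0.0014 / 0.0163625 ≈ 0.086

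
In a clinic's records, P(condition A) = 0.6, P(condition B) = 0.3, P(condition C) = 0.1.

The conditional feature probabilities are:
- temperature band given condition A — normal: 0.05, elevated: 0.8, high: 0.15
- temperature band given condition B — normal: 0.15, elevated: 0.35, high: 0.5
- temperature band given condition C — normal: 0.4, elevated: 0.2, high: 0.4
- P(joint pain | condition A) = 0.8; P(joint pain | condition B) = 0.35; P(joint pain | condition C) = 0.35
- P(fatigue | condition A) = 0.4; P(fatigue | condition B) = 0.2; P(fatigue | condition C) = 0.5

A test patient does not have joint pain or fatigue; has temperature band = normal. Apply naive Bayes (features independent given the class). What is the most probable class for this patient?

condition A: 0.6 × 0.05 × (1−0.8) × (1−0.4) = 0.0036
condition B: 0.3 × 0.15 × (1−0.35) × (1−0.2) = 0.0234
condition C: 0.1 × 0.4 × (1−0.35) × (1−0.5) = 0.013
Highest score → condition B.

condition B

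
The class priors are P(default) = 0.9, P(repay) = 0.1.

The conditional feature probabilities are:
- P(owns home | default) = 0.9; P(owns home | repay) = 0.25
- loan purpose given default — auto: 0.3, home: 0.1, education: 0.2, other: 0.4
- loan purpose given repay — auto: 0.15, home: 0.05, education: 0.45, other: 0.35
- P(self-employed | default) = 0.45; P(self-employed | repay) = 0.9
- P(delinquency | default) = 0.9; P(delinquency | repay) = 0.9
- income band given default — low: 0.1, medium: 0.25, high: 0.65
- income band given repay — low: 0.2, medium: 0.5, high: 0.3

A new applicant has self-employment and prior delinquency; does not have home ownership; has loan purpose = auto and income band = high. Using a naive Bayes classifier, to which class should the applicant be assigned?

default: 0.9 × (1−0.9) × 0.3 × 0.45 × 0.9 × 0.65 = 0.00710775
repay: 0.1 × (1−0.25) × 0.15 × 0.9 × 0.9 × 0.3 = 0.00273375
Highest score → default.

default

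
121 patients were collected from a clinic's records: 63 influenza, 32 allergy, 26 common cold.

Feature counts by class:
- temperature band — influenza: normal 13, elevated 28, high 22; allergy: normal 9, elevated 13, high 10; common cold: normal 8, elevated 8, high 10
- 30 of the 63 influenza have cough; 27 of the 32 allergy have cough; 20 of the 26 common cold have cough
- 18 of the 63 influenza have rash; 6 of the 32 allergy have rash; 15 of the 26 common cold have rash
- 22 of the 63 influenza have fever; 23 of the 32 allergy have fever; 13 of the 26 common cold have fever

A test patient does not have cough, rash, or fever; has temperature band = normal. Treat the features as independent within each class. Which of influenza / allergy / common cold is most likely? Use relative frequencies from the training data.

influenza

influenza: (63/121) × (13/63) × (33/63) × (45/63) × (41/63) ≈ 0.0261605
allergy: (32/121) × (9/32) × (5/32) × (26/32) × (9/32) ≈ 0.00265579
common cold: (26/121) × (8/26) × (6/26) × (11/26) × (13/26) ≈ 0.00322754
Highest score → influenza.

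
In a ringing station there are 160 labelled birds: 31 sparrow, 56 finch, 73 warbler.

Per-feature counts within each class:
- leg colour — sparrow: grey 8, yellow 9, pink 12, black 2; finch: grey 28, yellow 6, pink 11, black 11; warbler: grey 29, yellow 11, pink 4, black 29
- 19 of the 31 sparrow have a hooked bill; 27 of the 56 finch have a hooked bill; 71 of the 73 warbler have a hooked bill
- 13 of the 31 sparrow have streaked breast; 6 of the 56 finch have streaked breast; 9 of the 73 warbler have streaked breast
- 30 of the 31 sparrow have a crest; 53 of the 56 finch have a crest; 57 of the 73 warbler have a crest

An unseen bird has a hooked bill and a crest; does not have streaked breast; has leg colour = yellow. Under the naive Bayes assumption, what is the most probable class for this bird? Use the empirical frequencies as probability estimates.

sparrow: (31/160) × (9/31) × (19/31) × (18/31) × (30/31) ≈ 0.0193725
finch: (56/160) × (6/56) × (27/56) × (50/56) × (53/56) ≈ 0.0152784
warbler: (73/160) × (11/73) × (71/73) × (64/73) × (57/73) ≈ 0.0457738
Highest score → warbler.

warbler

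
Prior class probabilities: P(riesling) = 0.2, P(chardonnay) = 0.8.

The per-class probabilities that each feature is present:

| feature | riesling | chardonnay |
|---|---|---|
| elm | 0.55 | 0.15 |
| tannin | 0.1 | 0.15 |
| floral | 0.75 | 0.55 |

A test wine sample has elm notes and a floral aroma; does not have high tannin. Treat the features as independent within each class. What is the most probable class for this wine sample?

riesling: 0.2 × 0.55 × (1−0.1) × 0.75 = 0.07425
chardonnay: 0.8 × 0.15 × (1−0.15) × 0.55 = 0.0561
Highest score → riesling.

riesling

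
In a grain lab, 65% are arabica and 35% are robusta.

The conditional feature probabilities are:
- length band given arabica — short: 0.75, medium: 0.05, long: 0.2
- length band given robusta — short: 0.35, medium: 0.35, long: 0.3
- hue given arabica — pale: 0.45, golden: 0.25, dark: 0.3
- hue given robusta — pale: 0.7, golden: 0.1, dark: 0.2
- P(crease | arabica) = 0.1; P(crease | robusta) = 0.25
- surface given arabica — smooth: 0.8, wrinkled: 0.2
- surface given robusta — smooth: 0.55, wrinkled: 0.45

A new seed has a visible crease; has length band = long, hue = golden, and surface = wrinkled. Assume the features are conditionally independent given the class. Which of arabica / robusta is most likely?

arabica: 0.65 × 0.2 × 0.25 × 0.1 × 0.2 = 0.00065
robusta: 0.35 × 0.3 × 0.1 × 0.25 × 0.45 = 0.00118125
Highest score → robusta.

robusta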